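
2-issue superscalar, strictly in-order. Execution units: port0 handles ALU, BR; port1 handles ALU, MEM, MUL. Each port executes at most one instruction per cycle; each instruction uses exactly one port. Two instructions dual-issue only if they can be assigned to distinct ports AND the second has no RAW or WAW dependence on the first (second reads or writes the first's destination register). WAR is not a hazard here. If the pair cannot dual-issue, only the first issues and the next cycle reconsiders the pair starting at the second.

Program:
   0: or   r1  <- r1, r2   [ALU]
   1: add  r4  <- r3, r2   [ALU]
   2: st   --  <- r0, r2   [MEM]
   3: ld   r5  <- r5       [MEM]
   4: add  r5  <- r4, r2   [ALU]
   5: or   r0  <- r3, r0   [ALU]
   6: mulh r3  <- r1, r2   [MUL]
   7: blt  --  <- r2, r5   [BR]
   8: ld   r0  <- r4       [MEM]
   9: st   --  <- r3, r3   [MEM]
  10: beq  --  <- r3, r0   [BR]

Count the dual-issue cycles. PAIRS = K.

0. or+add @i0+i1  | dual
1. st @i2  | no-port MEM/MEM
2. ld @i3  | WAW r5
3. add+or @i4+i5  | dual
4. mulh+blt @i6+i7  | dual
5. ld @i8  | no-port MEM/MEM
6. st+beq @i9+i10  | dual

PAIRS = 4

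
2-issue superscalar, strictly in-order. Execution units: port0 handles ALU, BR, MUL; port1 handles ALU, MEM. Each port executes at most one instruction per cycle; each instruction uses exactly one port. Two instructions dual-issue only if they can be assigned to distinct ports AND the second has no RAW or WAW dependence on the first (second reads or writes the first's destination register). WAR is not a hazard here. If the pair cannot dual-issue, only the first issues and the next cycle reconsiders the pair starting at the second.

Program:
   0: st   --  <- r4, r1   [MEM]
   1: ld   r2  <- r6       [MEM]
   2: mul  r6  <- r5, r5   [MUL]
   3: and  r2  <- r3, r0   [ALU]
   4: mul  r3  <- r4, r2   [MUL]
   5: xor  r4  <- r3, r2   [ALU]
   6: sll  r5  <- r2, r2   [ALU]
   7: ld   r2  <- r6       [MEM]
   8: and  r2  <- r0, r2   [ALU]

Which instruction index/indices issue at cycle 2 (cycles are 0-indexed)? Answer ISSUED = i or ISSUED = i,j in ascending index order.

ISSUED = 3

#0 head=0: st.MEM i0 no-port MEM/MEM
#1 head=1: ld.MEM;mul.MUL i1/i2 pair
#2 head=3: and.ALU i3 RAW r2
#3 head=4: mul.MUL i4 RAW r3
#4 head=5: xor.ALU;sll.ALU i5/i6 pair
#5 head=7: ld.MEM i7 RAW+WAW r2
#6 head=8: and.ALU i8 tail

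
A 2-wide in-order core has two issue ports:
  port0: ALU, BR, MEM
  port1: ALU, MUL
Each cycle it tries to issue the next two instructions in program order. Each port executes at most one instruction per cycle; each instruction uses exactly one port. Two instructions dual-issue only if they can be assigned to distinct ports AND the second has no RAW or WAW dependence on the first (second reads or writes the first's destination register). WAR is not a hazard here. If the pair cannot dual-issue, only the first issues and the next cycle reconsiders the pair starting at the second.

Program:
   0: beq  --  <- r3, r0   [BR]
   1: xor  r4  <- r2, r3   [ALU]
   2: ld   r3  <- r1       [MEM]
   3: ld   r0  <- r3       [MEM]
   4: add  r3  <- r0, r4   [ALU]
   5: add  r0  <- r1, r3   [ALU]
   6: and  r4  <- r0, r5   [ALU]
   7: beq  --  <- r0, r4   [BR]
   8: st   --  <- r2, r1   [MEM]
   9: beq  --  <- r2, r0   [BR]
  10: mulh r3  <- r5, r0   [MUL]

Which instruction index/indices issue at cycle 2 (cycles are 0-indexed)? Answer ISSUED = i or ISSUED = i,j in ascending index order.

  cy0 -> i0,i1 (beq/xor) 2-wide
  cy1 -> i2 (ld) no-port MEM/MEM
  cy2 -> i3 (ld) RAW r0
  cy3 -> i4 (add) RAW r3
  cy4 -> i5 (add) RAW r0
  cy5 -> i6 (and) RAW r4
  cy6 -> i7 (beq) no-port BR/MEM
  cy7 -> i8 (st) no-port MEM/BR
  cy8 -> i9,i10 (beq/mulh) 2-wide

ISSUED = 3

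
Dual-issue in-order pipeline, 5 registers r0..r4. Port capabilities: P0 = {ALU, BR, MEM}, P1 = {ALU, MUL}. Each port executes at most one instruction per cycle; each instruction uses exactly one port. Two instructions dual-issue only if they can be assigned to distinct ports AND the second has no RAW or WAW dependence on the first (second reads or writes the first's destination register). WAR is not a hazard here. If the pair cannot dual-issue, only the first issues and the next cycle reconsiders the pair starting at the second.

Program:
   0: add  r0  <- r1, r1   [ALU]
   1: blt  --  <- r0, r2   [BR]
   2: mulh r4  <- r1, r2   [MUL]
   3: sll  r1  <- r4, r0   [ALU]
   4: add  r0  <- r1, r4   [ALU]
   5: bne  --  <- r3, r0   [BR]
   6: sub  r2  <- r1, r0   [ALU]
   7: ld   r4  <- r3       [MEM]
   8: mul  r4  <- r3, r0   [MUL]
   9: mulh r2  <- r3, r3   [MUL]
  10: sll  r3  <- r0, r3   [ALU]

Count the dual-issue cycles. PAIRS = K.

PAIRS = 3

[0] i0  add.ALU  -- RAW r0
[1] i1&i2  blt.BR mulh.MUL  -- pair
[2] i3  sll.ALU  -- RAW r1
[3] i4  add.ALU  -- RAW r0
[4] i5&i6  bne.BR sub.ALU  -- pair
[5] i7  ld.MEM  -- WAW r4
[6] i8  mul.MUL  -- no-port MUL/MUL
[7] i9&i10  mulh.MUL sll.ALU  -- pair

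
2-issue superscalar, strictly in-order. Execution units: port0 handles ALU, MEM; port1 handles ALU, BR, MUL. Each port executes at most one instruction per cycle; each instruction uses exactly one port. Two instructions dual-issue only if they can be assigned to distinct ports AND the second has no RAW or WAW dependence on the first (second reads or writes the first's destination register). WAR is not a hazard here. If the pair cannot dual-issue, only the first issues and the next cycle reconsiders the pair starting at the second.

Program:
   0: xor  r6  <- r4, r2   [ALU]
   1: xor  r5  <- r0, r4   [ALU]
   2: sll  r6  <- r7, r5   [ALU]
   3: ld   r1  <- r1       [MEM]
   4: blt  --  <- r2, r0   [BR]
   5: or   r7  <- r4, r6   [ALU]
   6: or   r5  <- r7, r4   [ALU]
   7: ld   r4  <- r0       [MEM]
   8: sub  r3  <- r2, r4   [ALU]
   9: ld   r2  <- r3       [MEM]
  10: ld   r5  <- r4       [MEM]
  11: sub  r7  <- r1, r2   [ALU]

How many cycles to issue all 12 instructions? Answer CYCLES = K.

CYCLES = 7

t=0 i0,i1:xor.ALU;xor.ALU ; pair
t=1 i2,i3:sll.ALU;ld.MEM ; pair
t=2 i4,i5:blt.BR;or.ALU ; pair
t=3 i6,i7:or.ALU;ld.MEM ; pair
t=4 i8:sub.ALU ; RAW r3
t=5 i9:ld.MEM ; no-port MEM/MEM
t=6 i10,i11:ld.MEM;sub.ALU ; pair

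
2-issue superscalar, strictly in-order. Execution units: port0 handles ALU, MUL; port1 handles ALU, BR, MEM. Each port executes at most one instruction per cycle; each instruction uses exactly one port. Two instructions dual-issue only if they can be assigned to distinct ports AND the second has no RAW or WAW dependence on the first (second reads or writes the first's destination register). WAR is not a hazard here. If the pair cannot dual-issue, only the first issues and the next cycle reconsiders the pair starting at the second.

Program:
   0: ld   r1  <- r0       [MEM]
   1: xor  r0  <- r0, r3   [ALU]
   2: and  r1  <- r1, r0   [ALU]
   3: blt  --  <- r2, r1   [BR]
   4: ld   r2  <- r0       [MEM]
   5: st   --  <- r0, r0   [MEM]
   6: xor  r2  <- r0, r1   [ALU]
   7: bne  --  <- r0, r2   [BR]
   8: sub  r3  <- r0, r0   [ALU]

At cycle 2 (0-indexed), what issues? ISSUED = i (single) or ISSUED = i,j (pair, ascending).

  cy0 -> i0+i1 (ld;xor) 2-wide
  cy1 -> i2 (and) RAW r1
  cy2 -> i3 (blt) no-port BR/MEM
  cy3 -> i4 (ld) no-port MEM/MEM
  cy4 -> i5+i6 (st;xor) 2-wide
  cy5 -> i7+i8 (bne;sub) 2-wide

ISSUED = 3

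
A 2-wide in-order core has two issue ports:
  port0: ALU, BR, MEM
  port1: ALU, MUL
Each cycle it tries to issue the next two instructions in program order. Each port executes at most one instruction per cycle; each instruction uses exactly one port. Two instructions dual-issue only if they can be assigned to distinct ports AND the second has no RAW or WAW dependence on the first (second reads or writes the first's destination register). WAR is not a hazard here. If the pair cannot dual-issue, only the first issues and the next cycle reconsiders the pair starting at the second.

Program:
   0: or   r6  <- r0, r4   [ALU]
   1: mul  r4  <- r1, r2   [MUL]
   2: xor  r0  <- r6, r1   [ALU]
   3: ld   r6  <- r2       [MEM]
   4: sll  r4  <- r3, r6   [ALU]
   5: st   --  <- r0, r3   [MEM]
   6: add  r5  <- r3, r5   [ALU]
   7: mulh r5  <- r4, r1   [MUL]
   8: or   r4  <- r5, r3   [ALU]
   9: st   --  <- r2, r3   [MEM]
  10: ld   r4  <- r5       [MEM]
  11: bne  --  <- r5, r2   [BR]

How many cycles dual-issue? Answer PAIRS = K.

PAIRS = 4

[0] i0/i1  or.ALU+mul.MUL  -- dual
[1] i2/i3  xor.ALU+ld.MEM  -- dual
[2] i4/i5  sll.ALU+st.MEM  -- dual
[3] i6  add.ALU  -- WAW r5
[4] i7  mulh.MUL  -- RAW r5
[5] i8/i9  or.ALU+st.MEM  -- dual
[6] i10  ld.MEM  -- no-port MEM/BR
[7] i11  bne.BR  -- tail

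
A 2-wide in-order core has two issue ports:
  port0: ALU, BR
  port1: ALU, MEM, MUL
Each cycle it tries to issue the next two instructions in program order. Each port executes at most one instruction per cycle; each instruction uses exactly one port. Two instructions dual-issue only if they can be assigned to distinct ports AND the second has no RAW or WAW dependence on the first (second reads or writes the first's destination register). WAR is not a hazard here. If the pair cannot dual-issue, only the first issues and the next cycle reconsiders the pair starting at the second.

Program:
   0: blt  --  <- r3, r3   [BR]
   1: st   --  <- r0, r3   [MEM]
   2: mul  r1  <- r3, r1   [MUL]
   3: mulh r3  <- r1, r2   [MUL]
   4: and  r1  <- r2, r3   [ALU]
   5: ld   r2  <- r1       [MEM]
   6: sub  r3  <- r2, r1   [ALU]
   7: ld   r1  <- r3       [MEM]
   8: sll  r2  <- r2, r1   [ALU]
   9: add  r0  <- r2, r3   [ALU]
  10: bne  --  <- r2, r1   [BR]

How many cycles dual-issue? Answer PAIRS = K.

PAIRS = 2

c0: i0,i1 blt.BR st.MEM  2-wide
c1: i2 mul.MUL  no-port MUL/MUL
c2: i3 mulh.MUL  RAW r3
c3: i4 and.ALU  RAW r1
c4: i5 ld.MEM  RAW r2
c5: i6 sub.ALU  RAW r3
c6: i7 ld.MEM  RAW r1
c7: i8 sll.ALU  RAW r2
c8: i9,i10 add.ALU bne.BR  2-wide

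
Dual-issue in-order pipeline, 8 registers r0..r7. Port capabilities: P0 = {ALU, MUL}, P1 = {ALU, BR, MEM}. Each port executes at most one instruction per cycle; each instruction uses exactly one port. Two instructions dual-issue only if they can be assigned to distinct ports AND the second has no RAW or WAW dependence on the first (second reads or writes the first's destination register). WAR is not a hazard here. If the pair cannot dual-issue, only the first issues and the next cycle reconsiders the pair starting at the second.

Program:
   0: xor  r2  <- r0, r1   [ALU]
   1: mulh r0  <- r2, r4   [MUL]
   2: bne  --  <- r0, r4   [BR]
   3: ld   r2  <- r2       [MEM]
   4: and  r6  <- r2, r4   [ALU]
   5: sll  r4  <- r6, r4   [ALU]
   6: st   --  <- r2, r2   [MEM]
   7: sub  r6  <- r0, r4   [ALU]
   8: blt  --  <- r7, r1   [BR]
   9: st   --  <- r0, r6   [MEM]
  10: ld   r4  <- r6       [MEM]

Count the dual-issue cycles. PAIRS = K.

PAIRS = 2

0. xor @i0  | RAW r2
1. mulh @i1  | RAW r0
2. bne @i2  | no-port BR/MEM
3. ld @i3  | RAW r2
4. and @i4  | RAW r6
5. sll+st @i5,i6  | 2-wide
6. sub+blt @i7,i8  | 2-wide
7. st @i9  | no-port MEM/MEM
8. ld @i10  | tail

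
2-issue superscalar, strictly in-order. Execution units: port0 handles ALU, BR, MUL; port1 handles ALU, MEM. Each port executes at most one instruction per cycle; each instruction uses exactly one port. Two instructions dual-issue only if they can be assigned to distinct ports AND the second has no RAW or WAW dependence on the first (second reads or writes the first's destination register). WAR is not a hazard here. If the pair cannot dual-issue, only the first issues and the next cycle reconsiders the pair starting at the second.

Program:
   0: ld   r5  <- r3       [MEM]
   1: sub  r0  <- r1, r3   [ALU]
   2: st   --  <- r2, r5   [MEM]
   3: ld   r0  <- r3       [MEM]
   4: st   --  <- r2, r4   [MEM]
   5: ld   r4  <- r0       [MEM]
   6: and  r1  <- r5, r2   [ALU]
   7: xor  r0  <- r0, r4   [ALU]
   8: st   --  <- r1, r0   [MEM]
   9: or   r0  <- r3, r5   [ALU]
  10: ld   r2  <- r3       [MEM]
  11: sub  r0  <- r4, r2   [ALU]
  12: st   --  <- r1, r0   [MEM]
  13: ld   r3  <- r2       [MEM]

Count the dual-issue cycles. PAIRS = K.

PAIRS = 3

0. ld+sub @i0+i1  | pair
1. st @i2  | no-port MEM/MEM
2. ld @i3  | no-port MEM/MEM
3. st @i4  | no-port MEM/MEM
4. ld+and @i5+i6  | pair
5. xor @i7  | RAW r0
6. st+or @i8+i9  | pair
7. ld @i10  | RAW r2
8. sub @i11  | RAW r0
9. st @i12  | no-port MEM/MEM
10. ld @i13  | tail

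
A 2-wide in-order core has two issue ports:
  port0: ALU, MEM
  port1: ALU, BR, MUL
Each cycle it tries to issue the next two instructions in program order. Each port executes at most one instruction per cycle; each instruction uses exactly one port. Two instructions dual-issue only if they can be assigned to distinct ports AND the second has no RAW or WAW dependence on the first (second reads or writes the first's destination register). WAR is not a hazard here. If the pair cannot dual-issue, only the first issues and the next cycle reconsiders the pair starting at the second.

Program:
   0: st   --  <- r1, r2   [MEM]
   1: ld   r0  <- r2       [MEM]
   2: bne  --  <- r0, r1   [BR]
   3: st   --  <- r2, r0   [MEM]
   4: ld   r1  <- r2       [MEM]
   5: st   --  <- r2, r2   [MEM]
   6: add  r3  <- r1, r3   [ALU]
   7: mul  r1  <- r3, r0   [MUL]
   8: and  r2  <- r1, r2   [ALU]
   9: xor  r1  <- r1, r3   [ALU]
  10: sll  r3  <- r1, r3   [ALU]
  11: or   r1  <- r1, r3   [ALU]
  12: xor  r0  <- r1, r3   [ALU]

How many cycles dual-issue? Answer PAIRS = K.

PAIRS = 3

0. st @i0  | no-port MEM/MEM
1. ld @i1  | RAW r0
2. bne st @i2,i3  | pair
3. ld @i4  | no-port MEM/MEM
4. st add @i5,i6  | pair
5. mul @i7  | RAW r1
6. and xor @i8,i9  | pair
7. sll @i10  | RAW r3
8. or @i11  | RAW r1
9. xor @i12  | tail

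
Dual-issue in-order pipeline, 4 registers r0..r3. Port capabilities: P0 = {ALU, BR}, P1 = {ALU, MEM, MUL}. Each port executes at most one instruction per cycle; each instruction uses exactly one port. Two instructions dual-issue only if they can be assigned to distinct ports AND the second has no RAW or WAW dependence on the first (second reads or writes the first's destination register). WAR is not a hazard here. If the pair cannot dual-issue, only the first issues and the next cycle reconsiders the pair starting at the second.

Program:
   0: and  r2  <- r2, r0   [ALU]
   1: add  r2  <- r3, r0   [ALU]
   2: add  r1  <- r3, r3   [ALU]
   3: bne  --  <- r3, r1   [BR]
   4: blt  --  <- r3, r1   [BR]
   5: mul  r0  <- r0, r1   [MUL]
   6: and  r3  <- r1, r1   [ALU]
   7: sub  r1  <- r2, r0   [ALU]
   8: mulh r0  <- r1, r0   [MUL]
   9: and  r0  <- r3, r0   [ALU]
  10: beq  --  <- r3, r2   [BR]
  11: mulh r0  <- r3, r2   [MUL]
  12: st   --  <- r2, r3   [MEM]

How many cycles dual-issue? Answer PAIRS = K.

  cy0 -> i0 (and) WAW r2
  cy1 -> i1&i2 (add add) 2-wide
  cy2 -> i3 (bne) no-port BR/BR
  cy3 -> i4&i5 (blt mul) 2-wide
  cy4 -> i6&i7 (and sub) 2-wide
  cy5 -> i8 (mulh) RAW+WAW r0
  cy6 -> i9&i10 (and beq) 2-wide
  cy7 -> i11 (mulh) no-port MUL/MEM
  cy8 -> i12 (st) tail

PAIRS = 4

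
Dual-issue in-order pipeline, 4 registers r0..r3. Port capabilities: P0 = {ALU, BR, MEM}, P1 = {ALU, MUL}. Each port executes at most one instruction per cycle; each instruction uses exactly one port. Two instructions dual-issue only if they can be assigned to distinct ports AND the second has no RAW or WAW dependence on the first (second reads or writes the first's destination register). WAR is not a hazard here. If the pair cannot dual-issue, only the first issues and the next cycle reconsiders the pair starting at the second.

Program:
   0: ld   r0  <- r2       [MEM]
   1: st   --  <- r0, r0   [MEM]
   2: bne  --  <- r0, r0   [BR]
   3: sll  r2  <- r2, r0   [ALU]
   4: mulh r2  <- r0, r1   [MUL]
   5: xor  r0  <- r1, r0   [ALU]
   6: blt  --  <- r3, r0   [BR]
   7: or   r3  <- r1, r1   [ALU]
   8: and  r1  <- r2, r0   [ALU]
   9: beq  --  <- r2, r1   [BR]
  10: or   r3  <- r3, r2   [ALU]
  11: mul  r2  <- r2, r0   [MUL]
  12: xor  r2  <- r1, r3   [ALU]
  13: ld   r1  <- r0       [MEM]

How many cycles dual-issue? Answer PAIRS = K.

t=0 i0:ld ; no-port MEM/MEM
t=1 i1:st ; no-port MEM/BR
t=2 i2,i3:bne+sll ; pair
t=3 i4,i5:mulh+xor ; pair
t=4 i6,i7:blt+or ; pair
t=5 i8:and ; RAW r1
t=6 i9,i10:beq+or ; pair
t=7 i11:mul ; WAW r2
t=8 i12,i13:xor+ld ; pair

PAIRS = 5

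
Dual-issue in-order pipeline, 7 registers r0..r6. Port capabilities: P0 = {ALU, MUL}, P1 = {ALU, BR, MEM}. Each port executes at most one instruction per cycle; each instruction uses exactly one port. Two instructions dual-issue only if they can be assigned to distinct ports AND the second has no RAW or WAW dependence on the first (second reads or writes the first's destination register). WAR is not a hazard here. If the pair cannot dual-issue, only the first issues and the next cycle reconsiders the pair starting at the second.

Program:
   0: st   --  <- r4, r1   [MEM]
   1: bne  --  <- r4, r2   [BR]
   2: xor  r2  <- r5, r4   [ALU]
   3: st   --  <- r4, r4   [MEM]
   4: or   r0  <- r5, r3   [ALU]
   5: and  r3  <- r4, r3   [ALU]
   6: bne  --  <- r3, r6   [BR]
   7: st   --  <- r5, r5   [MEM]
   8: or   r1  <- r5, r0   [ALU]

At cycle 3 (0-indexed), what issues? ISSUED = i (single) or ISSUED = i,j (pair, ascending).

ISSUED = 5

[0] i0  st.MEM  -- no-port MEM/BR
[1] i1+i2  bne.BR+xor.ALU  -- dual
[2] i3+i4  st.MEM+or.ALU  -- dual
[3] i5  and.ALU  -- RAW r3
[4] i6  bne.BR  -- no-port BR/MEM
[5] i7+i8  st.MEM+or.ALU  -- dual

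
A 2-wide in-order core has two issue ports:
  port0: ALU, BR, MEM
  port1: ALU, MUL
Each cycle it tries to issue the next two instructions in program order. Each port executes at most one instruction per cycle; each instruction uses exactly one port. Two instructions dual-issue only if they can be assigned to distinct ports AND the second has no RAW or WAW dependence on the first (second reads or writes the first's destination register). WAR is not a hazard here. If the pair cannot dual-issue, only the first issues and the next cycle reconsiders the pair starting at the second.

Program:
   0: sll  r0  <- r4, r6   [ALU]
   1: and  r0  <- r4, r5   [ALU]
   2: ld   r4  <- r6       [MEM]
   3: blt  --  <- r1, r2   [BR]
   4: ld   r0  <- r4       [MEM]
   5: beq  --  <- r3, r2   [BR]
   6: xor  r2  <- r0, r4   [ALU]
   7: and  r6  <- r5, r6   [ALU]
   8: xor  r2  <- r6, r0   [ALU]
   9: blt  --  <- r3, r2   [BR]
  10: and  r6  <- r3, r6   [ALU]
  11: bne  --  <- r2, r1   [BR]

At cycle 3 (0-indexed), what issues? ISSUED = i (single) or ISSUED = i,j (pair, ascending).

#0 head=0: sll.ALU i0 WAW r0
#1 head=1: and.ALU;ld.MEM i1/i2 pair
#2 head=3: blt.BR i3 no-port BR/MEM
#3 head=4: ld.MEM i4 no-port MEM/BR
#4 head=5: beq.BR;xor.ALU i5/i6 pair
#5 head=7: and.ALU i7 RAW r6
#6 head=8: xor.ALU i8 RAW r2
#7 head=9: blt.BR;and.ALU i9/i10 pair
#8 head=11: bne.BR i11 tail

ISSUED = 4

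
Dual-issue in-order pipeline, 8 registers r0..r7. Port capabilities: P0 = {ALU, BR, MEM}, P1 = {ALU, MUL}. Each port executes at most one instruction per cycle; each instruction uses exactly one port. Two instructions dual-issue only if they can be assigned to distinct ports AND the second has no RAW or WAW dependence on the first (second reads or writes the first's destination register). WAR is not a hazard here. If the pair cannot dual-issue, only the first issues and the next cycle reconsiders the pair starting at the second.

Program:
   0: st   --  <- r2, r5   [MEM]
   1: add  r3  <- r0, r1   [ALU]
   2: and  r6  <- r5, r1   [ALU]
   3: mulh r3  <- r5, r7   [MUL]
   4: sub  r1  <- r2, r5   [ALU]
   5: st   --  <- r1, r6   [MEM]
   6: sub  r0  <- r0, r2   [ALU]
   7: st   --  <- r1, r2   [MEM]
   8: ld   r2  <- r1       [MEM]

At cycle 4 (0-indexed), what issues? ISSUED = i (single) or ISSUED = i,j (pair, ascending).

#0 head=0: st/add i0/i1 dual
#1 head=2: and/mulh i2/i3 dual
#2 head=4: sub i4 RAW r1
#3 head=5: st/sub i5/i6 dual
#4 head=7: st i7 no-port MEM/MEM
#5 head=8: ld i8 tail

ISSUED = 7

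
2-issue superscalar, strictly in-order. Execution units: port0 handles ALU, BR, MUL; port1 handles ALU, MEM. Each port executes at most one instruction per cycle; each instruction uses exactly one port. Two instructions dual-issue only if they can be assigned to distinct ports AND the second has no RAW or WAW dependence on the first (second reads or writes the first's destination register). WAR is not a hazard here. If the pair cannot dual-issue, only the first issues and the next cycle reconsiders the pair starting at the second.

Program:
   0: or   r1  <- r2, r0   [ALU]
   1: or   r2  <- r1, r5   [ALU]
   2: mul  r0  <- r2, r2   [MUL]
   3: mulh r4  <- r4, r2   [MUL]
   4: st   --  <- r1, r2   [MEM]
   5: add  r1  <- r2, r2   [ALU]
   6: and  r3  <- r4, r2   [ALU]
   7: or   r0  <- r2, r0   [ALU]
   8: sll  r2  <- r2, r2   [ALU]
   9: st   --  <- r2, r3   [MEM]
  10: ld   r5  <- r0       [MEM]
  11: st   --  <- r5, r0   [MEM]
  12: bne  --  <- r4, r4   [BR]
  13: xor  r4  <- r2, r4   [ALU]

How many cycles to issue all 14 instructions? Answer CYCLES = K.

[0] i0  or  -- RAW r1
[1] i1  or  -- RAW r2
[2] i2  mul  -- no-port MUL/MUL
[3] i3&i4  mulh+st  -- dual
[4] i5&i6  add+and  -- dual
[5] i7&i8  or+sll  -- dual
[6] i9  st  -- no-port MEM/MEM
[7] i10  ld  -- no-port MEM/MEM
[8] i11&i12  st+bne  -- dual
[9] i13  xor  -- tail

CYCLES = 10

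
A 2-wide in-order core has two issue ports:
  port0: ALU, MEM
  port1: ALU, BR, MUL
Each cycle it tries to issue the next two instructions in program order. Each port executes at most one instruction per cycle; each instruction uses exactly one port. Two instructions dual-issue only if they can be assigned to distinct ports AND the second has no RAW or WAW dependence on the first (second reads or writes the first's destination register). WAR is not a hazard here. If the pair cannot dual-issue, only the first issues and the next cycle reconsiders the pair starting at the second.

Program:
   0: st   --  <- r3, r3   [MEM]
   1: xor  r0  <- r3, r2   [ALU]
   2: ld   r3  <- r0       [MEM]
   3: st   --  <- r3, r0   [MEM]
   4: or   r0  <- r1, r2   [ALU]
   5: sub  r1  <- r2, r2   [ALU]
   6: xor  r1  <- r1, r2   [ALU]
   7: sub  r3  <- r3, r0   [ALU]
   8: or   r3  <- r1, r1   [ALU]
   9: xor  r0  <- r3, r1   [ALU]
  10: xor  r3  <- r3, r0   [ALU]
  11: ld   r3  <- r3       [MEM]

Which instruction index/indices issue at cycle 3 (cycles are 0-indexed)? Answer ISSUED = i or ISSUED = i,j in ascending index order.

ISSUED = 5

  cy0 -> i0,i1 (st.MEM xor.ALU) 2-wide
  cy1 -> i2 (ld.MEM) no-port MEM/MEM
  cy2 -> i3,i4 (st.MEM or.ALU) 2-wide
  cy3 -> i5 (sub.ALU) RAW+WAW r1
  cy4 -> i6,i7 (xor.ALU sub.ALU) 2-wide
  cy5 -> i8 (or.ALU) RAW r3
  cy6 -> i9 (xor.ALU) RAW r0
  cy7 -> i10 (xor.ALU) RAW+WAW r3
  cy8 -> i11 (ld.MEM) tail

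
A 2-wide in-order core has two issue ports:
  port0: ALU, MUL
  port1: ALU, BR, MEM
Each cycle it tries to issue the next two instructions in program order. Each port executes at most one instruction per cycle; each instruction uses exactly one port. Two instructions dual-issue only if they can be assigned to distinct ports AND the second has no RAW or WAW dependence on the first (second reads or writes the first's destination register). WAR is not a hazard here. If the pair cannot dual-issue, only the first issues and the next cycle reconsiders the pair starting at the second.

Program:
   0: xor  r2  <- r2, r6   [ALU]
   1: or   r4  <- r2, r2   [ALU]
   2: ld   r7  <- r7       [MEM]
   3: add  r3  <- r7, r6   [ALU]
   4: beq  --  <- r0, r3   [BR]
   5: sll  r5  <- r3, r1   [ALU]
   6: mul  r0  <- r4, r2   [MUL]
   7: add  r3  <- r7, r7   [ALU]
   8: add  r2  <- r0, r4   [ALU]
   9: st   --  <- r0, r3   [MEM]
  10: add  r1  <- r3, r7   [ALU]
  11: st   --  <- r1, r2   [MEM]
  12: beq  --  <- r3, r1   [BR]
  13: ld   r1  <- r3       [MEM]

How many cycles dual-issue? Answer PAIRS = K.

PAIRS = 4

[0] i0  xor.ALU  -- RAW r2
[1] i1,i2  or.ALU/ld.MEM  -- 2-wide
[2] i3  add.ALU  -- RAW r3
[3] i4,i5  beq.BR/sll.ALU  -- 2-wide
[4] i6,i7  mul.MUL/add.ALU  -- 2-wide
[5] i8,i9  add.ALU/st.MEM  -- 2-wide
[6] i10  add.ALU  -- RAW r1
[7] i11  st.MEM  -- no-port MEM/BR
[8] i12  beq.BR  -- no-port BR/MEM
[9] i13  ld.MEM  -- tail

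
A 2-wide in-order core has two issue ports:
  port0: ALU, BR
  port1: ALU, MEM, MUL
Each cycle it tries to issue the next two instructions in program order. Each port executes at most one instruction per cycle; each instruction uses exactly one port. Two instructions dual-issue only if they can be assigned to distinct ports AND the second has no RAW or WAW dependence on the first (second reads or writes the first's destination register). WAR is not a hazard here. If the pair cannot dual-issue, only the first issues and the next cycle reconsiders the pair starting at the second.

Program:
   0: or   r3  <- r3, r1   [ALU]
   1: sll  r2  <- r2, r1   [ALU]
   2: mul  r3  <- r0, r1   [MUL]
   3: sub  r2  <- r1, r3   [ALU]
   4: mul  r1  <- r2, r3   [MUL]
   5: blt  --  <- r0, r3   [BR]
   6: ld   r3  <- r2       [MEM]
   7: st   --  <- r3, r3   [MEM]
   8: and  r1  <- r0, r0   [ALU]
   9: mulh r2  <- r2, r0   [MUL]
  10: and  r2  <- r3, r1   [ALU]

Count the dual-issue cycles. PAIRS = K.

PAIRS = 3

#0 head=0: or/sll i0,i1 dual
#1 head=2: mul i2 RAW r3
#2 head=3: sub i3 RAW r2
#3 head=4: mul/blt i4,i5 dual
#4 head=6: ld i6 no-port MEM/MEM
#5 head=7: st/and i7,i8 dual
#6 head=9: mulh i9 WAW r2
#7 head=10: and i10 tail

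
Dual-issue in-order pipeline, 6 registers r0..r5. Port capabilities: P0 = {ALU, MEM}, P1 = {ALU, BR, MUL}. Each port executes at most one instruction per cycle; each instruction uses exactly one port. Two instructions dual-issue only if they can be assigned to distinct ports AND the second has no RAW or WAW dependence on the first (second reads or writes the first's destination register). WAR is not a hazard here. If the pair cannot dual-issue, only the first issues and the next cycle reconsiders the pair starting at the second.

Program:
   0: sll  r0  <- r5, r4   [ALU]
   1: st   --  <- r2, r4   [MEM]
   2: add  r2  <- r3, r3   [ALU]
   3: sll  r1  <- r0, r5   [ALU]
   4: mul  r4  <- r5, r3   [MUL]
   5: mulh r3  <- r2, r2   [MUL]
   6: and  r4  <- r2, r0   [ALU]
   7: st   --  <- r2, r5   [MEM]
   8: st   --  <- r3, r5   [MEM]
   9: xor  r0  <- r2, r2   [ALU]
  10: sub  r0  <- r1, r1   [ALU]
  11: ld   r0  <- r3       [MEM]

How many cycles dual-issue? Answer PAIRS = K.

0. sll+st @i0,i1  | pair
1. add+sll @i2,i3  | pair
2. mul @i4  | no-port MUL/MUL
3. mulh+and @i5,i6  | pair
4. st @i7  | no-port MEM/MEM
5. st+xor @i8,i9  | pair
6. sub @i10  | WAW r0
7. ld @i11  | tail

PAIRS = 4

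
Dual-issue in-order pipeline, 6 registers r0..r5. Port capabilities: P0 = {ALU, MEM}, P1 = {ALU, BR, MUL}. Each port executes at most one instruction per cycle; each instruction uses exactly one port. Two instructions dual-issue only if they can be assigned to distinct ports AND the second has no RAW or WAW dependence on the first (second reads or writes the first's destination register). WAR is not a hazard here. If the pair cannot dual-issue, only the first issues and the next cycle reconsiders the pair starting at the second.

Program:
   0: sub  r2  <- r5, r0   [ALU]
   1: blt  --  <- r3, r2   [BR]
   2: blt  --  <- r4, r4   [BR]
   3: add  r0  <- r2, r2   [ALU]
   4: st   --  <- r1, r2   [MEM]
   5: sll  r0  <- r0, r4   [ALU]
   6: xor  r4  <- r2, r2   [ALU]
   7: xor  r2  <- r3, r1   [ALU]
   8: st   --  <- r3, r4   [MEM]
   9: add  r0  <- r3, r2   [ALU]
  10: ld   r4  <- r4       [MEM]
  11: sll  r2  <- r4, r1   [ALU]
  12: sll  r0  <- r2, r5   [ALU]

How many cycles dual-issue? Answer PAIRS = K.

0. sub @i0  | RAW r2
1. blt @i1  | no-port BR/BR
2. blt/add @i2/i3  | dual
3. st/sll @i4/i5  | dual
4. xor/xor @i6/i7  | dual
5. st/add @i8/i9  | dual
6. ld @i10  | RAW r4
7. sll @i11  | RAW r2
8. sll @i12  | tail

PAIRS = 4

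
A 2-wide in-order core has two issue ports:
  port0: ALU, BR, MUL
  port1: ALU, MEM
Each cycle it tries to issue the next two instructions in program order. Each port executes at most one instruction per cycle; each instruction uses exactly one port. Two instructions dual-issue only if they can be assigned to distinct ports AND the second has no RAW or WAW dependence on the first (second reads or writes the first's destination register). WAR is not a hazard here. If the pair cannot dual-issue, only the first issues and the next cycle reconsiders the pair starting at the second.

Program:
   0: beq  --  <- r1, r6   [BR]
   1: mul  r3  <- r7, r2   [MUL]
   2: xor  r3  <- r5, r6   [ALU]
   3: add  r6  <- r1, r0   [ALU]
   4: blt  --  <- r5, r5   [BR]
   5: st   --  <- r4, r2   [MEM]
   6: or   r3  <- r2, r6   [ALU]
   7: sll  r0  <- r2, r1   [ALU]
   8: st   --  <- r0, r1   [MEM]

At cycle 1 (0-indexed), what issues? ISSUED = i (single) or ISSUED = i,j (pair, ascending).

  cy0 -> i0 (beq.BR) no-port BR/MUL
  cy1 -> i1 (mul.MUL) WAW r3
  cy2 -> i2+i3 (xor.ALU add.ALU) 2-wide
  cy3 -> i4+i5 (blt.BR st.MEM) 2-wide
  cy4 -> i6+i7 (or.ALU sll.ALU) 2-wide
  cy5 -> i8 (st.MEM) tail

ISSUED = 1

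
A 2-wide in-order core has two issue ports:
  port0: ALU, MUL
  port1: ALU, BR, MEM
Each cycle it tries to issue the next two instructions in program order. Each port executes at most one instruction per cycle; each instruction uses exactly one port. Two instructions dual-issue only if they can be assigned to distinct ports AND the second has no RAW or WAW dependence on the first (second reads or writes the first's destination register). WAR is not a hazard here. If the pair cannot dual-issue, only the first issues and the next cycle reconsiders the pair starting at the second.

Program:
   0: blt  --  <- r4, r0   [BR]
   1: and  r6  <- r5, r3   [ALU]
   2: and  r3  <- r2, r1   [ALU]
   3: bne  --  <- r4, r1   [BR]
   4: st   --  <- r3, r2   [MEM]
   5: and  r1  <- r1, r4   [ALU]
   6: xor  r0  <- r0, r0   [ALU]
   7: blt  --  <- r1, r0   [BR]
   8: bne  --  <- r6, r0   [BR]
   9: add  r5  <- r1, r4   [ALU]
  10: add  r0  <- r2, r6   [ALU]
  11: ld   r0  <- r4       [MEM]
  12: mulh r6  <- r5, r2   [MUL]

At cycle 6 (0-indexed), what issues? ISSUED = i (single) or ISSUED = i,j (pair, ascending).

c0: i0+i1 blt/and  2-wide
c1: i2+i3 and/bne  2-wide
c2: i4+i5 st/and  2-wide
c3: i6 xor  RAW r0
c4: i7 blt  no-port BR/BR
c5: i8+i9 bne/add  2-wide
c6: i10 add  WAW r0
c7: i11+i12 ld/mulh  2-wide

ISSUED = 10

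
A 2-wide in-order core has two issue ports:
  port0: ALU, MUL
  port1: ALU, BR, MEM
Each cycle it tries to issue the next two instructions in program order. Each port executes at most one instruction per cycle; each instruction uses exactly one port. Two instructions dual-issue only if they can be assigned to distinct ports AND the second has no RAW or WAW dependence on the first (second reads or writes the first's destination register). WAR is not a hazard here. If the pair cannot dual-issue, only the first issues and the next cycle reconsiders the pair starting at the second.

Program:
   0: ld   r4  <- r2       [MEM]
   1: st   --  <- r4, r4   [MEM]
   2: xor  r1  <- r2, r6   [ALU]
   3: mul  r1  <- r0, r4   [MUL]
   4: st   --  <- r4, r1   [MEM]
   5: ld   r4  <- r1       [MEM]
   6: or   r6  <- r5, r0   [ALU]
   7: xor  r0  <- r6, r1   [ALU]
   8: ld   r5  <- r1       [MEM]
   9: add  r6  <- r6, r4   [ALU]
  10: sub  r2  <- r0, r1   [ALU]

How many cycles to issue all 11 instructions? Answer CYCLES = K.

CYCLES = 7

[0] i0  ld.MEM  -- no-port MEM/MEM
[1] i1/i2  st.MEM/xor.ALU  -- pair
[2] i3  mul.MUL  -- RAW r1
[3] i4  st.MEM  -- no-port MEM/MEM
[4] i5/i6  ld.MEM/or.ALU  -- pair
[5] i7/i8  xor.ALU/ld.MEM  -- pair
[6] i9/i10  add.ALU/sub.ALU  -- pair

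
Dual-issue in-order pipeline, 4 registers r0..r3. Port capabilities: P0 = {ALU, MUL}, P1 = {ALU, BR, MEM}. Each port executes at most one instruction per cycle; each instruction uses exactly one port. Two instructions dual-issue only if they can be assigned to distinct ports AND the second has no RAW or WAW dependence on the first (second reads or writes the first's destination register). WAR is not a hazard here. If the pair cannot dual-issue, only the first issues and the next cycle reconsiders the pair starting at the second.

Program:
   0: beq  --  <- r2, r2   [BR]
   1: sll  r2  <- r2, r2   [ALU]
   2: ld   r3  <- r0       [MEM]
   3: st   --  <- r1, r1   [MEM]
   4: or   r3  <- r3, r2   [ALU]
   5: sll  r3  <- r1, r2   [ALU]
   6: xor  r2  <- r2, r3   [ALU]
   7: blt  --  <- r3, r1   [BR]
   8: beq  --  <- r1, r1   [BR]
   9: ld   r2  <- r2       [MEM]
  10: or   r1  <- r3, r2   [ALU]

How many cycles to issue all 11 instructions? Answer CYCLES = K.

[0] i0/i1  beq sll  -- pair
[1] i2  ld  -- no-port MEM/MEM
[2] i3/i4  st or  -- pair
[3] i5  sll  -- RAW r3
[4] i6/i7  xor blt  -- pair
[5] i8  beq  -- no-port BR/MEM
[6] i9  ld  -- RAW r2
[7] i10  or  -- tail

CYCLES = 8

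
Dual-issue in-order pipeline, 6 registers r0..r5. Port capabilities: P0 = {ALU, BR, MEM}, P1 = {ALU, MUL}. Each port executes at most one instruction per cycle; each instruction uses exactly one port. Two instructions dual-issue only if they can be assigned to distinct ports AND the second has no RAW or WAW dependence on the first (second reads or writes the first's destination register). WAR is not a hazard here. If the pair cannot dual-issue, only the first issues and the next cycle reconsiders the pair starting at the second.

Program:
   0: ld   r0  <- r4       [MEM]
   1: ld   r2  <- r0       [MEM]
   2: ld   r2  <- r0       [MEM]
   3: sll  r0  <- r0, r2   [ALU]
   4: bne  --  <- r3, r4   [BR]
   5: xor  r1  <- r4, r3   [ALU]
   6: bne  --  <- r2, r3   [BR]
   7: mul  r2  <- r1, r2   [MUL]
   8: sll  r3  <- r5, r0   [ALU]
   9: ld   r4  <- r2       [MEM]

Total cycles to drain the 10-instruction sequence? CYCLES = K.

0. ld @i0  | no-port MEM/MEM
1. ld @i1  | no-port MEM/MEM
2. ld @i2  | RAW r2
3. sll bne @i3&i4  | dual
4. xor bne @i5&i6  | dual
5. mul sll @i7&i8  | dual
6. ld @i9  | tail

CYCLES = 7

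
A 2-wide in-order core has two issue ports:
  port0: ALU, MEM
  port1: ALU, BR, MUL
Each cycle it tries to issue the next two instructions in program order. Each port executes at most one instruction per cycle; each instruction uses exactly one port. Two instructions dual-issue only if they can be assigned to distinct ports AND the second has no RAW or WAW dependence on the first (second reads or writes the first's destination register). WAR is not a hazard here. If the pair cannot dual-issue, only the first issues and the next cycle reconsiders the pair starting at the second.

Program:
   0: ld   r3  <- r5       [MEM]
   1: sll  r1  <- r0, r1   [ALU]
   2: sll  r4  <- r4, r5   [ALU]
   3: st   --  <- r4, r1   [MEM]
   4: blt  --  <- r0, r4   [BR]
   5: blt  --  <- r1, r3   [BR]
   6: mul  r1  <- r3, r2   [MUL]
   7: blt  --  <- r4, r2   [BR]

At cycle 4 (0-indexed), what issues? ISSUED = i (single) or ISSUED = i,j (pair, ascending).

ISSUED = 6

t=0 i0&i1:ld.MEM;sll.ALU ; dual
t=1 i2:sll.ALU ; RAW r4
t=2 i3&i4:st.MEM;blt.BR ; dual
t=3 i5:blt.BR ; no-port BR/MUL
t=4 i6:mul.MUL ; no-port MUL/BR
t=5 i7:blt.BR ; tail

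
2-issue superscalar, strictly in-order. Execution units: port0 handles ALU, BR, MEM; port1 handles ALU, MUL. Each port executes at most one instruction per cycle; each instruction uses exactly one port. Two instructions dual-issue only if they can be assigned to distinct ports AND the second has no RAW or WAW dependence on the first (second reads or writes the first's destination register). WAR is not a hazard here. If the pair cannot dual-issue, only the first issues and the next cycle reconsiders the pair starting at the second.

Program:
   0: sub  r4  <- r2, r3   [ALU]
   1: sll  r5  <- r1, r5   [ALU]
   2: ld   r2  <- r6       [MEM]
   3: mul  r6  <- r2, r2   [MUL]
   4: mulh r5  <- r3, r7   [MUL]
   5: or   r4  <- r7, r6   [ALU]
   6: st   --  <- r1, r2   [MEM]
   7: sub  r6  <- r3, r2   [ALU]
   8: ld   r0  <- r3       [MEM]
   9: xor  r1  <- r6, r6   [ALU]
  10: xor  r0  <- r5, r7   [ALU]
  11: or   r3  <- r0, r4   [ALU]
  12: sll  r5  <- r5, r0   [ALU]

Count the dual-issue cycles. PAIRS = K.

  cy0 -> i0,i1 (sub.ALU/sll.ALU) 2-wide
  cy1 -> i2 (ld.MEM) RAW r2
  cy2 -> i3 (mul.MUL) no-port MUL/MUL
  cy3 -> i4,i5 (mulh.MUL/or.ALU) 2-wide
  cy4 -> i6,i7 (st.MEM/sub.ALU) 2-wide
  cy5 -> i8,i9 (ld.MEM/xor.ALU) 2-wide
  cy6 -> i10 (xor.ALU) RAW r0
  cy7 -> i11,i12 (or.ALU/sll.ALU) 2-wide

PAIRS = 5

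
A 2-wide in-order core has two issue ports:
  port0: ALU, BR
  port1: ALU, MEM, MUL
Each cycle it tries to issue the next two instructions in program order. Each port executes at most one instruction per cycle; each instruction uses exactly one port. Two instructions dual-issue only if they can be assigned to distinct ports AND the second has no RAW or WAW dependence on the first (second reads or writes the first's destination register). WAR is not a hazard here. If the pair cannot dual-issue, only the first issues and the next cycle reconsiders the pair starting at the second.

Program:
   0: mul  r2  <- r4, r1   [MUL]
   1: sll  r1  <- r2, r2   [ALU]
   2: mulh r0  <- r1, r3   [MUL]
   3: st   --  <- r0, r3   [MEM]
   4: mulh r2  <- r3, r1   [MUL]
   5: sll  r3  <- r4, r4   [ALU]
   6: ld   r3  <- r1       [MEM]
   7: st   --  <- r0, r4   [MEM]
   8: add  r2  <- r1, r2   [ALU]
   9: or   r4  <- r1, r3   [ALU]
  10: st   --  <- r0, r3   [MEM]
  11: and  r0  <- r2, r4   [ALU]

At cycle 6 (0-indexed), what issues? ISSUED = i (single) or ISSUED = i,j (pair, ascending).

ISSUED = 7,8

t=0 i0:mul ; RAW r2
t=1 i1:sll ; RAW r1
t=2 i2:mulh ; no-port MUL/MEM
t=3 i3:st ; no-port MEM/MUL
t=4 i4,i5:mulh sll ; dual
t=5 i6:ld ; no-port MEM/MEM
t=6 i7,i8:st add ; dual
t=7 i9,i10:or st ; dual
t=8 i11:and ; tail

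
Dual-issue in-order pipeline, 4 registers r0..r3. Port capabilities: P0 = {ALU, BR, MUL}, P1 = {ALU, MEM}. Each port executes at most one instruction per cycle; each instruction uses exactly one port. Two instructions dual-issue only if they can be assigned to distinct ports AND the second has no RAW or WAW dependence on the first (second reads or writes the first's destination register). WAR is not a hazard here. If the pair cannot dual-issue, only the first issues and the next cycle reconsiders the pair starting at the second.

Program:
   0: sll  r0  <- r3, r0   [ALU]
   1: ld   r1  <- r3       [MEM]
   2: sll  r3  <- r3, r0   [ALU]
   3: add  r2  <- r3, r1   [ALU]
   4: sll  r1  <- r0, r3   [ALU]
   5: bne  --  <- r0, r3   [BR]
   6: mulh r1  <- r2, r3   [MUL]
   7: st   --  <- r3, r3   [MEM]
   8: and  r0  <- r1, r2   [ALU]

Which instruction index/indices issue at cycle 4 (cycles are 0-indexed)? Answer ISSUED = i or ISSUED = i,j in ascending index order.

ISSUED = 6,7

0. sll/ld @i0/i1  | pair
1. sll @i2  | RAW r3
2. add/sll @i3/i4  | pair
3. bne @i5  | no-port BR/MUL
4. mulh/st @i6/i7  | pair
5. and @i8  | tail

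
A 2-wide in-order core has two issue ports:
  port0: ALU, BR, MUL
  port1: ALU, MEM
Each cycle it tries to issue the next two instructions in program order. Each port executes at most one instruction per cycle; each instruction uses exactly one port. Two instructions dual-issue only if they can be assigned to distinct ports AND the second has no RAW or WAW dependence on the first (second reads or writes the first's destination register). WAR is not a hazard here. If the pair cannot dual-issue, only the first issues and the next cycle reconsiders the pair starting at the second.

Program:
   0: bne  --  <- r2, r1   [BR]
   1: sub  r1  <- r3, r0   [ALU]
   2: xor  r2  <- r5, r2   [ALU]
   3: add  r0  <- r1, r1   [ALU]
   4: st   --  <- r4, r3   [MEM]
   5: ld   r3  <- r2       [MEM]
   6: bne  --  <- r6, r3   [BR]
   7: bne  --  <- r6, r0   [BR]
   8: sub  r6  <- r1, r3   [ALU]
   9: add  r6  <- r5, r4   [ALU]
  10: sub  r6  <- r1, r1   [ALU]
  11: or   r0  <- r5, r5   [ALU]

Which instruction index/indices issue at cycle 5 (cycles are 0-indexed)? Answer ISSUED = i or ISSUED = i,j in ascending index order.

ISSUED = 7,8

#0 head=0: bne.BR/sub.ALU i0&i1 pair
#1 head=2: xor.ALU/add.ALU i2&i3 pair
#2 head=4: st.MEM i4 no-port MEM/MEM
#3 head=5: ld.MEM i5 RAW r3
#4 head=6: bne.BR i6 no-port BR/BR
#5 head=7: bne.BR/sub.ALU i7&i8 pair
#6 head=9: add.ALU i9 WAW r6
#7 head=10: sub.ALU/or.ALU i10&i11 pair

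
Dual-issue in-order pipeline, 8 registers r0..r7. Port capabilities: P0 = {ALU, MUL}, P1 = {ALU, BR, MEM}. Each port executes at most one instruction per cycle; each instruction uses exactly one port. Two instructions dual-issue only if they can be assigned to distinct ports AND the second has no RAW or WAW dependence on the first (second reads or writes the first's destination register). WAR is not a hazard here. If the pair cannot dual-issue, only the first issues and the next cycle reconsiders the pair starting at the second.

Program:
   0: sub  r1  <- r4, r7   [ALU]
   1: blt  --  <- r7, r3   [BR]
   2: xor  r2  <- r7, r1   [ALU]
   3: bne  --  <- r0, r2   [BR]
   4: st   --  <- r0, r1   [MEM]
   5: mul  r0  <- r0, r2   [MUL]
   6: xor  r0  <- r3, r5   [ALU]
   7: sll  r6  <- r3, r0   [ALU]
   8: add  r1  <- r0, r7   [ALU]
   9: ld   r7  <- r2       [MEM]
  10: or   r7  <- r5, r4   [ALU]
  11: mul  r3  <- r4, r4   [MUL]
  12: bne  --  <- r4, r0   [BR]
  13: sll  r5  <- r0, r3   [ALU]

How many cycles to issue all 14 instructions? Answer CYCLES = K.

  cy0 -> i0,i1 (sub.ALU/blt.BR) pair
  cy1 -> i2 (xor.ALU) RAW r2
  cy2 -> i3 (bne.BR) no-port BR/MEM
  cy3 -> i4,i5 (st.MEM/mul.MUL) pair
  cy4 -> i6 (xor.ALU) RAW r0
  cy5 -> i7,i8 (sll.ALU/add.ALU) pair
  cy6 -> i9 (ld.MEM) WAW r7
  cy7 -> i10,i11 (or.ALU/mul.MUL) pair
  cy8 -> i12,i13 (bne.BR/sll.ALU) pair

CYCLES = 9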